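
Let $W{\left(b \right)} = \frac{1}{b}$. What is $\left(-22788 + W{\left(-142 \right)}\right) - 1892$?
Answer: $- \frac{3504561}{142} \approx -24680.0$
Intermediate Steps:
$\left(-22788 + W{\left(-142 \right)}\right) - 1892 = \left(-22788 + \frac{1}{-142}\right) - 1892 = \left(-22788 - \frac{1}{142}\right) - 1892 = - \frac{3235897}{142} - 1892 = - \frac{3504561}{142}$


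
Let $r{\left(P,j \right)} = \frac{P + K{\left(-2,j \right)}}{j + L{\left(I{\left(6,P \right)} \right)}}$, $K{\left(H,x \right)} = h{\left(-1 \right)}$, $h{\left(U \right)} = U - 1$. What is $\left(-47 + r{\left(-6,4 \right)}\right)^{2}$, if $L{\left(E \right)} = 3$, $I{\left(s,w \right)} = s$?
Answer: $\frac{113569}{49} \approx 2317.7$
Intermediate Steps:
$h{\left(U \right)} = -1 + U$ ($h{\left(U \right)} = U - 1 = -1 + U$)
$K{\left(H,x \right)} = -2$ ($K{\left(H,x \right)} = -1 - 1 = -2$)
$r{\left(P,j \right)} = \frac{-2 + P}{3 + j}$ ($r{\left(P,j \right)} = \frac{P - 2}{j + 3} = \frac{-2 + P}{3 + j}$)
$\left(-47 + r{\left(-6,4 \right)}\right)^{2} = \left(-47 + \frac{-2 - 6}{3 + 4}\right)^{2} = \left(-47 + \frac{1}{7} \left(-8\right)\right)^{2} = \left(-47 - \frac{8}{7}\right)^{2} = \left(- \frac{337}{7}\right)^{2} = \frac{113569}{49}$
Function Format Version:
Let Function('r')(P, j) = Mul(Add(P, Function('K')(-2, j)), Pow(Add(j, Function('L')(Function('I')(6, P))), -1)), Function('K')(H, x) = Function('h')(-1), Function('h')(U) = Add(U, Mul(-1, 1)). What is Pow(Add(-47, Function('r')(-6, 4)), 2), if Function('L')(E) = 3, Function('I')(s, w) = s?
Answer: Rational(113569, 49) ≈ 2317.7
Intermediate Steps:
Function('h')(U) = Add(-1, U) (Function('h')(U) = Add(U, -1) = Add(-1, U))
Function('K')(H, x) = -2 (Function('K')(H, x) = Add(-1, -1) = -2)
Function('r')(P, j) = Mul(Pow(Add(3, j), -1), Add(-2, P)) (Function('r')(P, j) = Mul(Add(P, -2), Pow(Add(j, 3), -1)) = Mul(Add(-2, P), Pow(Add(3, j), -1)) = Mul(Pow(Add(3, j), -1), Add(-2, P)))
Pow(Add(-47, Function('r')(-6, 4)), 2) = Pow(Add(-47, Mul(Pow(Add(3, 4), -1), Add(-2, -6))), 2) = Pow(Add(-47, Mul(Pow(7, -1), -8)), 2) = Pow(Add(-47, Mul(Rational(1, 7), -8)), 2) = Pow(Add(-47, Rational(-8, 7)), 2) = Pow(Rational(-337, 7), 2) = Rational(113569, 49)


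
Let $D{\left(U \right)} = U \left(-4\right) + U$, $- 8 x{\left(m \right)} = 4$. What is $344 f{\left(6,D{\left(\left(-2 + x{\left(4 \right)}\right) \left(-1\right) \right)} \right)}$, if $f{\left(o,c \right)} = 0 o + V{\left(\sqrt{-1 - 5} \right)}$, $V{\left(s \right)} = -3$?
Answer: $-1032$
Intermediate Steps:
$x{\left(m \right)} = - \frac{1}{2}$ ($x{\left(m \right)} = \left(- \frac{1}{8}\right) 4 = - \frac{1}{2}$)
$D{\left(U \right)} = - 3 U$ ($D{\left(U \right)} = - 4 U + U = - 3 U$)
$f{\left(o,c \right)} = -3$ ($f{\left(o,c \right)} = 0 o - 3 = 0 - 3 = -3$)
$344 f{\left(6,D{\left(\left(-2 + x{\left(4 \right)}\right) \left(-1\right) \right)} \right)} = 344 \left(-3\right) = -1032$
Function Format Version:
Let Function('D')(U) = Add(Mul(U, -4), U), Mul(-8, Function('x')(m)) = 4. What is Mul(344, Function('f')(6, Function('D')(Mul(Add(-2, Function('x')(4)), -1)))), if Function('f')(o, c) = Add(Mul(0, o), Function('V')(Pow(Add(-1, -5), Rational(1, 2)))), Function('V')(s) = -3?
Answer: -1032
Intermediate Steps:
Function('x')(m) = Rational(-1, 2) (Function('x')(m) = Mul(Rational(-1, 8), 4) = Rational(-1, 2))
Function('D')(U) = Mul(-3, U) (Function('D')(U) = Add(Mul(-4, U), U) = Mul(-3, U))
Function('f')(o, c) = -3 (Function('f')(o, c) = Add(Mul(0, o), -3) = Add(0, -3) = -3)
Mul(344, Function('f')(6, Function('D')(Mul(Add(-2, Function('x')(4)), -1)))) = Mul(344, -3) = -1032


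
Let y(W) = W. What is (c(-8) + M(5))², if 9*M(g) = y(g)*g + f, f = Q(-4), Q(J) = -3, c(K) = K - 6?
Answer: 10816/81 ≈ 133.53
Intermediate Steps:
c(K) = -6 + K
f = -3
M(g) = -⅓ + g²/9 (M(g) = (g*g - 3)/9 = (g² - 3)/9 = (-3 + g²)/9 = -⅓ + g²/9)
(c(-8) + M(5))² = ((-6 - 8) + (-⅓ + (⅑)*5²))² = (-14 + (-⅓ + (⅑)*25))² = (-14 + (-⅓ + 25/9))² = (-14 + 22/9)² = (-104/9)² = 10816/81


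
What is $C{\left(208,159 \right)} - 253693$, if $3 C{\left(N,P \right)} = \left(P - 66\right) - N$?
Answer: $- \frac{761194}{3} \approx -2.5373 \cdot 10^{5}$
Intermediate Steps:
$C{\left(N,P \right)} = -22 - \frac{N}{3} + \frac{P}{3}$ ($C{\left(N,P \right)} = \frac{\left(P - 66\right) - N}{3} = \frac{\left(-66 + P\right) - N}{3} = \frac{-66 + P - N}{3} = -22 - \frac{N}{3} + \frac{P}{3}$)
$C{\left(208,159 \right)} - 253693 = \left(-22 - \frac{208}{3} + \frac{1}{3} \cdot 159\right) - 253693 = \left(-22 - \frac{208}{3} + 53\right) - 253693 = - \frac{115}{3} - 253693 = - \frac{761194}{3}$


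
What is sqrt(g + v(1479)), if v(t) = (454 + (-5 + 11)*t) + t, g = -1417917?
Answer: I*sqrt(1407110) ≈ 1186.2*I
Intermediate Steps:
v(t) = 454 + 7*t (v(t) = (454 + 6*t) + t = 454 + 7*t)
sqrt(g + v(1479)) = sqrt(-1417917 + (454 + 7*1479)) = sqrt(-1417917 + (454 + 10353)) = sqrt(-1417917 + 10807) = sqrt(-1407110) = I*sqrt(1407110)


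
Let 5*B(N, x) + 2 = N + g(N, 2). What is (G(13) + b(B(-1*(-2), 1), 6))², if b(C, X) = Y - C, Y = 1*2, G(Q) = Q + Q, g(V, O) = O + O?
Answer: 18496/25 ≈ 739.84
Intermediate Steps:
g(V, O) = 2*O
G(Q) = 2*Q
Y = 2
B(N, x) = ⅖ + N/5 (B(N, x) = -⅖ + (N + 2*2)/5 = -⅖ + (N + 4)/5 = -⅖ + (4 + N)/5 = -⅖ + (⅘ + N/5) = ⅖ + N/5)
b(C, X) = 2 - C
(G(13) + b(B(-1*(-2), 1), 6))² = (2*13 + (2 - (⅖ + (-1*(-2))/5)))² = (26 + (2 - (⅖ + (⅕)*2)))² = (26 + (2 - (⅖ + ⅖)))² = (26 + (2 - 1*⅘))² = (26 + (2 - ⅘))² = (26 + 6/5)² = (136/5)² = 18496/25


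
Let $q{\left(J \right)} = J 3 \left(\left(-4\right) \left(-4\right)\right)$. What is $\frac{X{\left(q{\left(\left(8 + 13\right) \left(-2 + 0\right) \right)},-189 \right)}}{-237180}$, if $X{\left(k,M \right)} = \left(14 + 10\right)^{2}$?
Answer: $- \frac{48}{19765} \approx -0.0024285$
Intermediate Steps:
$q{\left(J \right)} = 48 J$ ($q{\left(J \right)} = 3 J 16 = 48 J$)
$X{\left(k,M \right)} = 576$ ($X{\left(k,M \right)} = 24^{2} = 576$)
$\frac{X{\left(q{\left(\left(8 + 13\right) \left(-2 + 0\right) \right)},-189 \right)}}{-237180} = \frac{576}{-237180} = 576 \left(- \frac{1}{237180}\right) = - \frac{48}{19765}$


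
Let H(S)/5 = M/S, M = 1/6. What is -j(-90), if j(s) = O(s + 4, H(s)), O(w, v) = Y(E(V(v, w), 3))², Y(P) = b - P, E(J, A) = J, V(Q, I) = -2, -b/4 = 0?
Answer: -4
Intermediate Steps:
b = 0 (b = -4*0 = 0)
Y(P) = -P (Y(P) = 0 - P = -P)
M = ⅙ ≈ 0.16667
H(S) = 5/(6*S) (H(S) = 5*(1/(6*S)) = 5/(6*S))
O(w, v) = 4 (O(w, v) = (-1*(-2))² = 2² = 4)
j(s) = 4
-j(-90) = -1*4 = -4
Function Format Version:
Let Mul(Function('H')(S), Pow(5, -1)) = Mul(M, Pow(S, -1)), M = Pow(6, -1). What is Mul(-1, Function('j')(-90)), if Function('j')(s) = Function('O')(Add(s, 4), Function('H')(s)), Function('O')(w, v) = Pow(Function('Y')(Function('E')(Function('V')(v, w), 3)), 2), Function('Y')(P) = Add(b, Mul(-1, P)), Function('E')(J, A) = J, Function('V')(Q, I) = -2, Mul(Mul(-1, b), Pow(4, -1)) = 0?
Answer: -4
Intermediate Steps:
b = 0 (b = Mul(-4, 0) = 0)
Function('Y')(P) = Mul(-1, P) (Function('Y')(P) = Add(0, Mul(-1, P)) = Mul(-1, P))
M = Rational(1, 6) ≈ 0.16667
Function('H')(S) = Mul(Rational(5, 6), Pow(S, -1)) (Function('H')(S) = Mul(5, Mul(Rational(1, 6), Pow(S, -1))) = Mul(Rational(5, 6), Pow(S, -1)))
Function('O')(w, v) = 4 (Function('O')(w, v) = Pow(Mul(-1, -2), 2) = Pow(2, 2) = 4)
Function('j')(s) = 4
Mul(-1, Function('j')(-90)) = Mul(-1, 4) = -4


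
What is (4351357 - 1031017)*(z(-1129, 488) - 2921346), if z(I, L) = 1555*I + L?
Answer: -15527413954020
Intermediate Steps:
z(I, L) = L + 1555*I
(4351357 - 1031017)*(z(-1129, 488) - 2921346) = (4351357 - 1031017)*((488 + 1555*(-1129)) - 2921346) = 3320340*((488 - 1755595) - 2921346) = 3320340*(-1755107 - 2921346) = 3320340*(-4676453) = -15527413954020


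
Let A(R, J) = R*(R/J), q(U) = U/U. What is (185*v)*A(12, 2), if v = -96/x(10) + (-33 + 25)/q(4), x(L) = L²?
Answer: -596736/5 ≈ -1.1935e+5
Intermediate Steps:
q(U) = 1
A(R, J) = R²/J
v = -224/25 (v = -96/(10²) + (-33 + 25)/1 = -96/100 - 8*1 = -96*1/100 - 8 = -24/25 - 8 = -224/25 ≈ -8.9600)
(185*v)*A(12, 2) = (185*(-224/25))*(12²/2) = -4144*144/5 = -8288/5*72 = -596736/5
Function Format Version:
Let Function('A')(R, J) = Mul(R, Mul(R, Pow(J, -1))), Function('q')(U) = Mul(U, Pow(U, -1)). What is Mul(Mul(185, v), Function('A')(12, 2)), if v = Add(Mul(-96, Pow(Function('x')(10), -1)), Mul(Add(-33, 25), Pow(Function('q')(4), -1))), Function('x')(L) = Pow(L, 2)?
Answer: Rational(-596736, 5) ≈ -1.1935e+5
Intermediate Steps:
Function('q')(U) = 1
Function('A')(R, J) = Mul(Pow(J, -1), Pow(R, 2))
v = Rational(-224, 25) (v = Add(Mul(-96, Pow(Pow(10, 2), -1)), Mul(Add(-33, 25), Pow(1, -1))) = Add(Mul(-96, Pow(100, -1)), Mul(-8, 1)) = Add(Mul(-96, Rational(1, 100)), -8) = Add(Rational(-24, 25), -8) = Rational(-224, 25) ≈ -8.9600)
Mul(Mul(185, v), Function('A')(12, 2)) = Mul(Mul(185, Rational(-224, 25)), Mul(Pow(2, -1), Pow(12, 2))) = Mul(Rational(-8288, 5), Mul(Rational(1, 2), 144)) = Mul(Rational(-8288, 5), 72) = Rational(-596736, 5)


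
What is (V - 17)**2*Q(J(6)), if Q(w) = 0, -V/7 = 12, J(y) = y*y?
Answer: 0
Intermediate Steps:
J(y) = y**2
V = -84 (V = -7*12 = -84)
(V - 17)**2*Q(J(6)) = (-84 - 17)**2*0 = (-101)**2*0 = 10201*0 = 0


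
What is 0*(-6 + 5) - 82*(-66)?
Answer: 5412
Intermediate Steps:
0*(-6 + 5) - 82*(-66) = 0*(-1) + 5412 = 0 + 5412 = 5412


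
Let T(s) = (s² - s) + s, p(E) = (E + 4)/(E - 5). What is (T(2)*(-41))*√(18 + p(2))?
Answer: -656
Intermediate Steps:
p(E) = (4 + E)/(-5 + E)
T(s) = s²
(T(2)*(-41))*√(18 + p(2)) = (2²*(-41))*√(18 + (4 + 2)/(-5 + 2)) = (4*(-41))*√(18 + 6/(-3)) = -164*√(18 - ⅓*6) = -164*√(18 - 2) = -164*√16 = -164*4 = -656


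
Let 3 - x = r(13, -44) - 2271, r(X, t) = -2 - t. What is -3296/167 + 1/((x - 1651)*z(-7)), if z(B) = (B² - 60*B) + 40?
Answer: -974722617/49386743 ≈ -19.737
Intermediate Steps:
z(B) = 40 + B² - 60*B
x = 2232 (x = 3 - ((-2 - 1*(-44)) - 2271) = 3 - ((-2 + 44) - 2271) = 3 - (42 - 2271) = 3 - 1*(-2229) = 3 + 2229 = 2232)
-3296/167 + 1/((x - 1651)*z(-7)) = -3296/167 + 1/((2232 - 1651)*(40 + (-7)² - 60*(-7))) = -3296*1/167 + 1/(581*(40 + 49 + 420)) = -3296/167 + (1/581)/509 = -3296/167 + (1/581)*(1/509) = -3296/167 + 1/295729 = -974722617/49386743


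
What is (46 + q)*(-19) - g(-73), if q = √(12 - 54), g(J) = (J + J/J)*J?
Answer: -6130 - 19*I*√42 ≈ -6130.0 - 123.13*I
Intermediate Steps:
g(J) = J*(1 + J) (g(J) = (J + 1)*J = (1 + J)*J = J*(1 + J))
q = I*√42 (q = √(-42) = I*√42 ≈ 6.4807*I)
(46 + q)*(-19) - g(-73) = (46 + I*√42)*(-19) - (-73)*(1 - 73) = (-874 - 19*I*√42) - (-73)*(-72) = (-874 - 19*I*√42) - 1*5256 = (-874 - 19*I*√42) - 5256 = -6130 - 19*I*√42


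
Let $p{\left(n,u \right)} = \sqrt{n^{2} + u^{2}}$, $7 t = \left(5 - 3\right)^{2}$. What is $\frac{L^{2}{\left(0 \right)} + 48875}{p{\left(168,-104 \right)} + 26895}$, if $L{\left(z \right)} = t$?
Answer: $\frac{12882118689}{7088359453} - \frac{19159128 \sqrt{610}}{35441797265} \approx 1.804$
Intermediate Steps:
$t = \frac{4}{7}$ ($t = \frac{\left(5 - 3\right)^{2}}{7} = \frac{2^{2}}{7} = \frac{1}{7} \cdot 4 = \frac{4}{7} \approx 0.57143$)
$L{\left(z \right)} = \frac{4}{7}$
$\frac{L^{2}{\left(0 \right)} + 48875}{p{\left(168,-104 \right)} + 26895} = \frac{\left(\frac{4}{7}\right)^{2} + 48875}{\sqrt{168^{2} + \left(-104\right)^{2}} + 26895} = \frac{\frac{16}{49} + 48875}{\sqrt{28224 + 10816} + 26895} = \frac{2394891}{49 \left(\sqrt{39040} + 26895\right)} = \frac{2394891}{49 \left(8 \sqrt{610} + 26895\right)} = \frac{2394891}{49 \left(26895 + 8 \sqrt{610}\right)}$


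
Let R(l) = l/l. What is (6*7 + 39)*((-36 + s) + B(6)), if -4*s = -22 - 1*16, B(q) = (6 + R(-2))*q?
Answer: 2511/2 ≈ 1255.5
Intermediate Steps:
R(l) = 1
B(q) = 7*q (B(q) = (6 + 1)*q = 7*q)
s = 19/2 (s = -(-22 - 1*16)/4 = -(-22 - 16)/4 = -1/4*(-38) = 19/2 ≈ 9.5000)
(6*7 + 39)*((-36 + s) + B(6)) = (6*7 + 39)*((-36 + 19/2) + 7*6) = (42 + 39)*(-53/2 + 42) = 81*(31/2) = 2511/2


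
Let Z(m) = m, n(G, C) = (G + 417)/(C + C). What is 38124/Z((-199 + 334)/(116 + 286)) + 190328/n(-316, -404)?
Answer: -7045496/5 ≈ -1.4091e+6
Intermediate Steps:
n(G, C) = (417 + G)/(2*C) (n(G, C) = (417 + G)/((2*C)) = (417 + G)*(1/(2*C)) = (417 + G)/(2*C))
38124/Z((-199 + 334)/(116 + 286)) + 190328/n(-316, -404) = 38124/(((-199 + 334)/(116 + 286))) + 190328/(((1/2)*(417 - 316)/(-404))) = 38124/((135/402)) + 190328/(((1/2)*(-1/404)*101)) = 38124/((135*(1/402))) + 190328/(-1/8) = 38124/(45/134) + 190328*(-8) = 38124*(134/45) - 1522624 = 567624/5 - 1522624 = -7045496/5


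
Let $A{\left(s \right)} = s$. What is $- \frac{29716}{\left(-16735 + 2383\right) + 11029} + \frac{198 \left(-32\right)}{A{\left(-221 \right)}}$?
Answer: $\frac{27621764}{734383} \approx 37.612$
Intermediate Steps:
$- \frac{29716}{\left(-16735 + 2383\right) + 11029} + \frac{198 \left(-32\right)}{A{\left(-221 \right)}} = - \frac{29716}{\left(-16735 + 2383\right) + 11029} + \frac{198 \left(-32\right)}{-221} = - \frac{29716}{-14352 + 11029} - - \frac{6336}{221} = - \frac{29716}{-3323} + \frac{6336}{221} = \left(-29716\right) \left(- \frac{1}{3323}\right) + \frac{6336}{221} = \frac{29716}{3323} + \frac{6336}{221} = \frac{27621764}{734383}$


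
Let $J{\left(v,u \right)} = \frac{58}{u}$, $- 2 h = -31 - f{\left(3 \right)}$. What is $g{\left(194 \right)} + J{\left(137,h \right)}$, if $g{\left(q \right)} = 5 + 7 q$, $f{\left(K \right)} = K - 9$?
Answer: $\frac{34191}{25} \approx 1367.6$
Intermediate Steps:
$f{\left(K \right)} = -9 + K$
$h = \frac{25}{2}$ ($h = - \frac{-31 - \left(-9 + 3\right)}{2} = - \frac{-31 - -6}{2} = - \frac{-31 + 6}{2} = \left(- \frac{1}{2}\right) \left(-25\right) = \frac{25}{2} \approx 12.5$)
$g{\left(194 \right)} + J{\left(137,h \right)} = \left(5 + 7 \cdot 194\right) + \frac{58}{\frac{25}{2}} = \left(5 + 1358\right) + 58 \cdot \frac{2}{25} = 1363 + \frac{116}{25} = \frac{34191}{25}$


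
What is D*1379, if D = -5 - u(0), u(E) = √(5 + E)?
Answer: -6895 - 1379*√5 ≈ -9978.5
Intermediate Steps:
D = -5 - √5 (D = -5 - √(5 + 0) = -5 - √5 ≈ -7.2361)
D*1379 = (-5 - √5)*1379 = -6895 - 1379*√5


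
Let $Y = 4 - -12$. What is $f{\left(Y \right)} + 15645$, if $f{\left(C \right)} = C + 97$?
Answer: $15758$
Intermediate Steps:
$Y = 16$ ($Y = 4 + 12 = 16$)
$f{\left(C \right)} = 97 + C$
$f{\left(Y \right)} + 15645 = \left(97 + 16\right) + 15645 = 113 + 15645 = 15758$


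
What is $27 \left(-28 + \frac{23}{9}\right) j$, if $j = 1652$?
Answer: $-1134924$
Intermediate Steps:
$27 \left(-28 + \frac{23}{9}\right) j = 27 \left(-28 + \frac{23}{9}\right) 1652 = 27 \left(- \frac{229}{9}\right) 1652 = \left(-687\right) 1652 = -1134924$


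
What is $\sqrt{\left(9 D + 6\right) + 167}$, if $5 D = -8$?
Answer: $\frac{\sqrt{3965}}{5} \approx 12.594$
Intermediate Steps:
$D = - \frac{8}{5}$ ($D = \frac{1}{5} \left(-8\right) = - \frac{8}{5} \approx -1.6$)
$\sqrt{\left(9 D + 6\right) + 167} = \sqrt{\left(9 \left(- \frac{8}{5}\right) + 6\right) + 167} = \sqrt{\left(- \frac{72}{5} + 6\right) + 167} = \sqrt{- \frac{42}{5} + 167} = \sqrt{\frac{793}{5}} = \frac{\sqrt{3965}}{5}$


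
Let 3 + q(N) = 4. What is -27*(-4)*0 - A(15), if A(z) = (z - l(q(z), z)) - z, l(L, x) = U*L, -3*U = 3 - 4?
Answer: 1/3 ≈ 0.33333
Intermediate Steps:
q(N) = 1 (q(N) = -3 + 4 = 1)
U = 1/3 (U = -(3 - 4)/3 = -1/3*(-1) = 1/3 ≈ 0.33333)
l(L, x) = L/3
A(z) = -1/3 (A(z) = (z - 1/3) - z = (-1/3 + z) - z = -1/3)
-27*(-4)*0 - A(15) = -27*(-4)*0 - 1*(-1/3) = 108*0 + 1/3 = 0 + 1/3 = 1/3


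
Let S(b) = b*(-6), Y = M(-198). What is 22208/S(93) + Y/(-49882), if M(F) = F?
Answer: -276917243/6958539 ≈ -39.795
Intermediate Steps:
Y = -198
S(b) = -6*b
22208/S(93) + Y/(-49882) = 22208/((-6*93)) - 198/(-49882) = 22208/(-558) - 198*(-1/49882) = 22208*(-1/558) + 99/24941 = -11104/279 + 99/24941 = -276917243/6958539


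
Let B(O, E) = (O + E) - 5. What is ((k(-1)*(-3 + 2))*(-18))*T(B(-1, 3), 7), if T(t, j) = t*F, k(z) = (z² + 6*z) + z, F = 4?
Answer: 1296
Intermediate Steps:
B(O, E) = -5 + E + O (B(O, E) = (E + O) - 5 = -5 + E + O)
k(z) = z² + 7*z
T(t, j) = 4*t (T(t, j) = t*4 = 4*t)
((k(-1)*(-3 + 2))*(-18))*T(B(-1, 3), 7) = (((-(7 - 1))*(-3 + 2))*(-18))*(4*(-5 + 3 - 1)) = ((-1*6*(-1))*(-18))*(4*(-3)) = (-6*(-1)*(-18))*(-12) = (6*(-18))*(-12) = -108*(-12) = 1296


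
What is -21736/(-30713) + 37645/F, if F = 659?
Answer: 1170514909/20239867 ≈ 57.832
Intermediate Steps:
-21736/(-30713) + 37645/F = -21736/(-30713) + 37645/659 = -21736*(-1/30713) + 37645*(1/659) = 21736/30713 + 37645/659 = 1170514909/20239867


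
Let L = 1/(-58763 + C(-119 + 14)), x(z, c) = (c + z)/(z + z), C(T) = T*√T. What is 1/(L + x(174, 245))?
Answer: 251831831452188/303207030191213 - 6357960*I*√105/303207030191213 ≈ 0.83056 - 2.1487e-7*I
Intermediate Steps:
C(T) = T^(3/2)
x(z, c) = (c + z)/(2*z) (x(z, c) = (c + z)/((2*z)) = (c + z)*(1/(2*z)) = (c + z)/(2*z))
L = 1/(-58763 - 105*I*√105) (L = 1/(-58763 + (-119 + 14)^(3/2)) = 1/(-58763 + (-105)^(3/2)) = 1/(-58763 - 105*I*√105) ≈ -1.7012e-5 + 3.115e-7*I)
1/(L + x(174, 245)) = 1/(I/(-58763*I + 105*√105) + (½)*(245 + 174)/174) = 1/(I/(-58763*I + 105*√105) + (½)*(1/174)*419) = 1/(I/(-58763*I + 105*√105) + 419/348) = 1/(419/348 + I/(-58763*I + 105*√105))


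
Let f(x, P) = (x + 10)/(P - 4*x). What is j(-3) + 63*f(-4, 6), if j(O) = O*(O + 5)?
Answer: 123/11 ≈ 11.182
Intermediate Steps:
f(x, P) = (10 + x)/(P - 4*x)
j(O) = O*(5 + O)
j(-3) + 63*f(-4, 6) = -3*(5 - 3) + 63*((10 - 4)/(6 - 4*(-4))) = -3*2 + 63*(6/(6 + 16)) = -6 + 63*(6/22) = -6 + 63*((1/22)*6) = -6 + 63*(3/11) = -6 + 189/11 = 123/11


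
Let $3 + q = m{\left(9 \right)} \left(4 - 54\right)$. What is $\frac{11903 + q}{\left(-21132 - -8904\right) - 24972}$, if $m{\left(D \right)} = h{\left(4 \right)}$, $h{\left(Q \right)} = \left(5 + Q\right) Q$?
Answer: $- \frac{101}{372} \approx -0.27151$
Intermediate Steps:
$h{\left(Q \right)} = Q \left(5 + Q\right)$
$m{\left(D \right)} = 36$ ($m{\left(D \right)} = 4 \left(5 + 4\right) = 4 \cdot 9 = 36$)
$q = -1803$ ($q = -3 + 36 \left(4 - 54\right) = -3 + 36 \left(-50\right) = -3 - 1800 = -1803$)
$\frac{11903 + q}{\left(-21132 - -8904\right) - 24972} = \frac{11903 - 1803}{\left(-21132 - -8904\right) - 24972} = \frac{10100}{\left(-21132 + 8904\right) - 24972} = \frac{10100}{-12228 - 24972} = \frac{10100}{-37200} = 10100 \left(- \frac{1}{37200}\right) = - \frac{101}{372}$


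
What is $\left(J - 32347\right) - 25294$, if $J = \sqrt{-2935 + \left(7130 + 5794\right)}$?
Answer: $-57641 + \sqrt{9989} \approx -57541.0$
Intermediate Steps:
$J = \sqrt{9989}$ ($J = \sqrt{-2935 + 12924} = \sqrt{9989} \approx 99.945$)
$\left(J - 32347\right) - 25294 = \left(\sqrt{9989} - 32347\right) - 25294 = \left(-32347 + \sqrt{9989}\right) - 25294 = -57641 + \sqrt{9989}$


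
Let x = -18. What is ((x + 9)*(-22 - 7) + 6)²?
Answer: 71289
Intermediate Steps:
((x + 9)*(-22 - 7) + 6)² = ((-18 + 9)*(-22 - 7) + 6)² = (-9*(-29) + 6)² = (261 + 6)² = 267² = 71289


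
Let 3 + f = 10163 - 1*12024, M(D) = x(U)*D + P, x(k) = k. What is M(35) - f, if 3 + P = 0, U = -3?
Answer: 1756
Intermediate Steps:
P = -3 (P = -3 + 0 = -3)
M(D) = -3 - 3*D (M(D) = -3*D - 3 = -3 - 3*D)
f = -1864 (f = -3 + (10163 - 1*12024) = -3 + (10163 - 12024) = -3 - 1861 = -1864)
M(35) - f = (-3 - 3*35) - 1*(-1864) = (-3 - 105) + 1864 = -108 + 1864 = 1756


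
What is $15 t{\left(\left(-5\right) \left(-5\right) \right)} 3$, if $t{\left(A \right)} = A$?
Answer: $1125$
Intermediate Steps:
$15 t{\left(\left(-5\right) \left(-5\right) \right)} 3 = 15 \left(\left(-5\right) \left(-5\right)\right) 3 = 15 \cdot 25 \cdot 3 = 375 \cdot 3 = 1125$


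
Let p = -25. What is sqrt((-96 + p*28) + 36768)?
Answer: 46*sqrt(17) ≈ 189.66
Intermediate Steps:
sqrt((-96 + p*28) + 36768) = sqrt((-96 - 25*28) + 36768) = sqrt((-96 - 700) + 36768) = sqrt(-796 + 36768) = sqrt(35972) = 46*sqrt(17)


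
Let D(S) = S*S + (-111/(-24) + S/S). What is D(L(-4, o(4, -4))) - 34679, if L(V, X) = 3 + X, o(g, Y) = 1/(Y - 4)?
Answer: -2218567/64 ≈ -34665.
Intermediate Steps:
o(g, Y) = 1/(-4 + Y)
D(S) = 45/8 + S**2 (D(S) = S**2 + (-111*(-1/24) + 1) = S**2 + (37/8 + 1) = S**2 + 45/8 = 45/8 + S**2)
D(L(-4, o(4, -4))) - 34679 = (45/8 + (3 + 1/(-4 - 4))**2) - 34679 = (45/8 + (3 + 1/(-8))**2) - 34679 = (45/8 + (3 - 1/8)**2) - 34679 = (45/8 + (23/8)**2) - 34679 = (45/8 + 529/64) - 34679 = 889/64 - 34679 = -2218567/64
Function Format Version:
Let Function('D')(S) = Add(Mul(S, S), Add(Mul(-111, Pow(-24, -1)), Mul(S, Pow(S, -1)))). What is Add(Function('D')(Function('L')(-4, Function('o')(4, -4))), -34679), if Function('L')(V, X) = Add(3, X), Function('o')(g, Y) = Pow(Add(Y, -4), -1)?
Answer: Rational(-2218567, 64) ≈ -34665.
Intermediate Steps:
Function('o')(g, Y) = Pow(Add(-4, Y), -1)
Function('D')(S) = Add(Rational(45, 8), Pow(S, 2)) (Function('D')(S) = Add(Pow(S, 2), Add(Mul(-111, Rational(-1, 24)), 1)) = Add(Pow(S, 2), Add(Rational(37, 8), 1)) = Add(Pow(S, 2), Rational(45, 8)) = Add(Rational(45, 8), Pow(S, 2)))
Add(Function('D')(Function('L')(-4, Function('o')(4, -4))), -34679) = Add(Add(Rational(45, 8), Pow(Add(3, Pow(Add(-4, -4), -1)), 2)), -34679) = Add(Add(Rational(45, 8), Pow(Add(3, Pow(-8, -1)), 2)), -34679) = Add(Add(Rational(45, 8), Pow(Add(3, Rational(-1, 8)), 2)), -34679) = Add(Add(Rational(45, 8), Pow(Rational(23, 8), 2)), -34679) = Add(Add(Rational(45, 8), Rational(529, 64)), -34679) = Add(Rational(889, 64), -34679) = Rational(-2218567, 64)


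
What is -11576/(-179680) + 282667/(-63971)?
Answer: -6256134783/1436788660 ≈ -4.3542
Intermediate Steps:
-11576/(-179680) + 282667/(-63971) = -11576*(-1/179680) + 282667*(-1/63971) = 1447/22460 - 282667/63971 = -6256134783/1436788660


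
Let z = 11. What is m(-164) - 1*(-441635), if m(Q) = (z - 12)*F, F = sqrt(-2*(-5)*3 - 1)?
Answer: 441635 - sqrt(29) ≈ 4.4163e+5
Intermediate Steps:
F = sqrt(29) (F = sqrt(10*3 - 1) = sqrt(30 - 1) = sqrt(29) ≈ 5.3852)
m(Q) = -sqrt(29) (m(Q) = (11 - 12)*sqrt(29) = -sqrt(29))
m(-164) - 1*(-441635) = -sqrt(29) - 1*(-441635) = -sqrt(29) + 441635 = 441635 - sqrt(29)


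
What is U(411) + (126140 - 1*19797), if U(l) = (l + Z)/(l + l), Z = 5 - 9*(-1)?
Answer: 87414371/822 ≈ 1.0634e+5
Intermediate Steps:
Z = 14 (Z = 5 + 9 = 14)
U(l) = (14 + l)/(2*l) (U(l) = (l + 14)/(l + l) = (14 + l)/((2*l)) = (14 + l)*(1/(2*l)) = (14 + l)/(2*l))
U(411) + (126140 - 1*19797) = (½)*(14 + 411)/411 + (126140 - 1*19797) = (½)*(1/411)*425 + (126140 - 19797) = 425/822 + 106343 = 87414371/822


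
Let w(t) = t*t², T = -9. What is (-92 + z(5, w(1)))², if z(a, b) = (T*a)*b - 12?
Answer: 22201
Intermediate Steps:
w(t) = t³
z(a, b) = -12 - 9*a*b (z(a, b) = (-9*a)*b - 12 = -9*a*b - 12 = -12 - 9*a*b)
(-92 + z(5, w(1)))² = (-92 + (-12 - 9*5*1³))² = (-92 + (-12 - 9*5*1))² = (-92 + (-12 - 45))² = (-92 - 57)² = (-149)² = 22201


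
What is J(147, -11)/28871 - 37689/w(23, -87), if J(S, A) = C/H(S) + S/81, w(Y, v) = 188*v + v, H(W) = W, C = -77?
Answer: 17272069/7535331 ≈ 2.2921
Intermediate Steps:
w(Y, v) = 189*v
J(S, A) = -77/S + S/81
J(147, -11)/28871 - 37689/w(23, -87) = (-77/147 + (1/81)*147)/28871 - 37689/(189*(-87)) = (-77*1/147 + 49/27)*(1/28871) - 37689/(-16443) = (-11/21 + 49/27)*(1/28871) - 37689*(-1/16443) = (244/189)*(1/28871) + 12563/5481 = 244/5456619 + 12563/5481 = 17272069/7535331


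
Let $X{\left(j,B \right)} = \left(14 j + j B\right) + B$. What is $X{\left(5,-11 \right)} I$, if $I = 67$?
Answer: $268$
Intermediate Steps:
$X{\left(j,B \right)} = B + 14 j + B j$ ($X{\left(j,B \right)} = \left(14 j + B j\right) + B = B + 14 j + B j$)
$X{\left(5,-11 \right)} I = \left(-11 + 14 \cdot 5 - 55\right) 67 = \left(-11 + 70 - 55\right) 67 = 4 \cdot 67 = 268$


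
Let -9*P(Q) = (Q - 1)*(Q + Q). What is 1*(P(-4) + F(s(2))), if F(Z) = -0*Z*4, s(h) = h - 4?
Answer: -40/9 ≈ -4.4444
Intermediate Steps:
s(h) = -4 + h
F(Z) = 0 (F(Z) = -0*4 = -1*0 = 0)
P(Q) = -2*Q*(-1 + Q)/9 (P(Q) = -(Q - 1)*(Q + Q)/9 = -(-1 + Q)*2*Q/9 = -2*Q*(-1 + Q)/9)
1*(P(-4) + F(s(2))) = 1*((2/9)*(-4)*(1 - 1*(-4)) + 0) = 1*((2/9)*(-4)*(1 + 4) + 0) = 1*((2/9)*(-4)*5 + 0) = 1*(-40/9 + 0) = 1*(-40/9) = -40/9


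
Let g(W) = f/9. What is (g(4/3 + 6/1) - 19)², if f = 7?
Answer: 26896/81 ≈ 332.05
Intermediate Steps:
g(W) = 7/9
(g(4/3 + 6/1) - 19)² = (7/9 - 19)² = (-164/9)² = 26896/81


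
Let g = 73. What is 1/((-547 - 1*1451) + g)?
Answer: -1/1925 ≈ -0.00051948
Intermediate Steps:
1/((-547 - 1*1451) + g) = 1/((-547 - 1*1451) + 73) = 1/((-547 - 1451) + 73) = 1/(-1998 + 73) = 1/(-1925) = -1/1925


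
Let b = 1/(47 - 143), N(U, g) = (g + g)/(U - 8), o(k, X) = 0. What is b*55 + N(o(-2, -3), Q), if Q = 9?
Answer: -271/96 ≈ -2.8229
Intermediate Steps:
N(U, g) = 2*g/(-8 + U) (N(U, g) = (2*g)/(-8 + U) = 2*g/(-8 + U))
b = -1/96 (b = 1/(-96) = -1/96 ≈ -0.010417)
b*55 + N(o(-2, -3), Q) = -1/96*55 + 2*9/(-8 + 0) = -55/96 + 2*9/(-8) = -55/96 + 2*9*(-⅛) = -55/96 - 9/4 = -271/96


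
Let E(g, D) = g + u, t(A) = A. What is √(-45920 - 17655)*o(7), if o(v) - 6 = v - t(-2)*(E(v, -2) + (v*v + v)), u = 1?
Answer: 705*I*√2543 ≈ 35552.0*I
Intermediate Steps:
E(g, D) = 1 + g (E(g, D) = g + 1 = 1 + g)
o(v) = 8 + 2*v² + 5*v (o(v) = 6 + (v - (-2)*((1 + v) + (v*v + v))) = 6 + (v - (-2)*((1 + v) + (v² + v))) = 6 + (v - (-2)*((1 + v) + (v + v²))) = 6 + (v - (-2)*(1 + v² + 2*v)) = 6 + (v - (-2 - 4*v - 2*v²)) = 6 + (v + (2 + 2*v² + 4*v)) = 6 + (2 + 2*v² + 5*v) = 8 + 2*v² + 5*v)
√(-45920 - 17655)*o(7) = √(-45920 - 17655)*(8 + 2*7² + 5*7) = √(-63575)*(8 + 2*49 + 35) = (5*I*√2543)*(8 + 98 + 35) = (5*I*√2543)*141 = 705*I*√2543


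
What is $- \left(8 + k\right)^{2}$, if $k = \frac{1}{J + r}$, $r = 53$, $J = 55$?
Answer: $- \frac{748225}{11664} \approx -64.148$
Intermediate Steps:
$k = \frac{1}{108}$ ($k = \frac{1}{55 + 53} = \frac{1}{108} \approx 0.0092593$)
$- \left(8 + k\right)^{2} = - \left(8 + \frac{1}{108}\right)^{2} = - \left(\frac{865}{108}\right)^{2} = \left(-1\right) \frac{748225}{11664} = - \frac{748225}{11664}$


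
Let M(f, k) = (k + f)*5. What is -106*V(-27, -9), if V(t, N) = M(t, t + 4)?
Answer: 26500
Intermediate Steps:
M(f, k) = 5*f + 5*k (M(f, k) = (f + k)*5 = 5*f + 5*k)
V(t, N) = 20 + 10*t (V(t, N) = 5*t + 5*(t + 4) = 5*t + 5*(4 + t) = 5*t + (20 + 5*t) = 20 + 10*t)
-106*V(-27, -9) = -106*(20 + 10*(-27)) = -106*(20 - 270) = -106*(-250) = 26500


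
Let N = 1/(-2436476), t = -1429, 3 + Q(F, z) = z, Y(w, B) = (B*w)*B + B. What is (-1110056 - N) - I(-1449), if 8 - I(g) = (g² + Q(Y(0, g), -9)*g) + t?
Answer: 2449866872097/2436476 ≈ 1.0055e+6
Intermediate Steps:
Y(w, B) = B + w*B² (Y(w, B) = w*B² + B = B + w*B²)
Q(F, z) = -3 + z
N = -1/2436476 ≈ -4.1043e-7
I(g) = 1437 - g² + 12*g (I(g) = 8 - ((g² + (-3 - 9)*g) - 1429) = 8 - ((g² - 12*g) - 1429) = 8 - (-1429 + g² - 12*g) = 8 + (1429 - g² + 12*g) = 1437 - g² + 12*g)
(-1110056 - N) - I(-1449) = (-1110056 - 1*(-1/2436476)) - (1437 - 1*(-1449)² + 12*(-1449)) = (-1110056 + 1/2436476) - (1437 - 1*2099601 - 17388) = -2704624802655/2436476 - (1437 - 2099601 - 17388) = -2704624802655/2436476 - 1*(-2115552) = -2704624802655/2436476 + 2115552 = 2449866872097/2436476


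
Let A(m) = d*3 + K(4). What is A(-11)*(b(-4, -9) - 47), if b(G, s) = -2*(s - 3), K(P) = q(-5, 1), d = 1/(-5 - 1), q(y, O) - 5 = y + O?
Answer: -23/2 ≈ -11.500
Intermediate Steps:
q(y, O) = 5 + O + y (q(y, O) = 5 + (y + O) = 5 + (O + y) = 5 + O + y)
d = -1/6 (d = 1/(-6) = -1/6 ≈ -0.16667)
K(P) = 1 (K(P) = 5 + 1 - 5 = 1)
A(m) = 1/2 (A(m) = -1/6*3 + 1 = -1/2 + 1 = 1/2)
b(G, s) = 6 - 2*s (b(G, s) = -2*(-3 + s) = 6 - 2*s)
A(-11)*(b(-4, -9) - 47) = ((6 - 2*(-9)) - 47)/2 = ((6 + 18) - 47)/2 = (24 - 47)/2 = (1/2)*(-23) = -23/2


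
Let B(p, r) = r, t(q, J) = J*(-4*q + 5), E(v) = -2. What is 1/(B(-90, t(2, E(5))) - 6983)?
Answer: -1/6977 ≈ -0.00014333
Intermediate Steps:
t(q, J) = J*(5 - 4*q)
1/(B(-90, t(2, E(5))) - 6983) = 1/(-2*(5 - 4*2) - 6983) = 1/(-2*(5 - 8) - 6983) = 1/(-2*(-3) - 6983) = 1/(6 - 6983) = 1/(-6977) = -1/6977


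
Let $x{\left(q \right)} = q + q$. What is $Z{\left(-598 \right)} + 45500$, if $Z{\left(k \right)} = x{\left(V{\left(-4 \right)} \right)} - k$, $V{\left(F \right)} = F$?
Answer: $46090$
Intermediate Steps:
$x{\left(q \right)} = 2 q$
$Z{\left(k \right)} = -8 - k$ ($Z{\left(k \right)} = 2 \left(-4\right) - k = -8 - k$)
$Z{\left(-598 \right)} + 45500 = \left(-8 - -598\right) + 45500 = \left(-8 + 598\right) + 45500 = 590 + 45500 = 46090$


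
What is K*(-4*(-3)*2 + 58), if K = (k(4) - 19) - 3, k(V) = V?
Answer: -1476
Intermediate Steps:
K = -18 (K = (4 - 19) - 3 = -15 - 3 = -18)
K*(-4*(-3)*2 + 58) = -18*(-4*(-3)*2 + 58) = -18*(12*2 + 58) = -18*(24 + 58) = -18*82 = -1476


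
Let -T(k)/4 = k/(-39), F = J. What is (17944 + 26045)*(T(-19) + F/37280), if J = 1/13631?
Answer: -13169569917581/153630880 ≈ -85722.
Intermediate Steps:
J = 1/13631 ≈ 7.3362e-5
F = 1/13631 ≈ 7.3362e-5
T(k) = 4*k/39 (T(k) = -4*k/(-39) = -4*k*(-1)/39 = -(-4)*k/39 = 4*k/39)
(17944 + 26045)*(T(-19) + F/37280) = (17944 + 26045)*((4/39)*(-19) + (1/13631)/37280) = 43989*(-76/39 + (1/13631)*(1/37280)) = 43989*(-76/39 + 1/508163680) = 43989*(-38620439641/19818383520) = -13169569917581/153630880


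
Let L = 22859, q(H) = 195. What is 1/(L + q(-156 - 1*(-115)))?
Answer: 1/23054 ≈ 4.3376e-5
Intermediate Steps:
1/(L + q(-156 - 1*(-115))) = 1/(22859 + 195) = 1/23054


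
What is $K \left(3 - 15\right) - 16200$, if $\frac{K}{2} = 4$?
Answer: $-16296$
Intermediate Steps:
$K = 8$ ($K = 2 \cdot 4 = 8$)
$K \left(3 - 15\right) - 16200 = 8 \left(3 - 15\right) - 16200 = 8 \left(-12\right) - 16200 = -96 - 16200 = -16296$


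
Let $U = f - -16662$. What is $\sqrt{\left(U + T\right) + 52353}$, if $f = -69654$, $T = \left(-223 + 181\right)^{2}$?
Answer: $15 \sqrt{5} \approx 33.541$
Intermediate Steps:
$T = 1764$ ($T = \left(-42\right)^{2} = 1764$)
$U = -52992$ ($U = -69654 - -16662 = -69654 + 16662 = -52992$)
$\sqrt{\left(U + T\right) + 52353} = \sqrt{\left(-52992 + 1764\right) + 52353} = \sqrt{-51228 + 52353} = \sqrt{1125} = 15 \sqrt{5}$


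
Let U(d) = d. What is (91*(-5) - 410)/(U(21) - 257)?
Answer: 865/236 ≈ 3.6653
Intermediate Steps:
(91*(-5) - 410)/(U(21) - 257) = (91*(-5) - 410)/(21 - 257) = (-455 - 410)/(-236) = -865*(-1/236) = 865/236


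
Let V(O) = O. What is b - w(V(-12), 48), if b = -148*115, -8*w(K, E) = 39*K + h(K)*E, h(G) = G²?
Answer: -32429/2 ≈ -16215.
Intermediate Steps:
w(K, E) = -39*K/8 - E*K²/8 (w(K, E) = -(39*K + K²*E)/8 = -(39*K + E*K²)/8 = -39*K/8 - E*K²/8)
b = -17020
b - w(V(-12), 48) = -17020 - (-12)*(-39 - 1*48*(-12))/8 = -17020 - (-12)*(-39 + 576)/8 = -17020 - (-12)*537/8 = -17020 - 1*(-1611/2) = -17020 + 1611/2 = -32429/2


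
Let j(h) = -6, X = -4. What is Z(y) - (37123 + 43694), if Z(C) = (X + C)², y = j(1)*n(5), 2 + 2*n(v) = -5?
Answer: -80528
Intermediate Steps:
n(v) = -7/2 (n(v) = -1 + (½)*(-5) = -1 - 5/2 = -7/2)
y = 21 (y = -6*(-7/2) = 21)
Z(C) = (-4 + C)²
Z(y) - (37123 + 43694) = (-4 + 21)² - (37123 + 43694) = 17² - 1*80817 = 289 - 80817 = -80528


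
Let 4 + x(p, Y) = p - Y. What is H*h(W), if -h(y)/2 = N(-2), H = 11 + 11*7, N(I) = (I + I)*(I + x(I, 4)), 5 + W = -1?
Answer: -8448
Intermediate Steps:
W = -6 (W = -5 - 1 = -6)
x(p, Y) = -4 + p - Y (x(p, Y) = -4 + (p - Y) = -4 + p - Y)
N(I) = 2*I*(-8 + 2*I) (N(I) = (I + I)*(I + (-4 + I - 1*4)) = (2*I)*(I + (-4 + I - 4)) = (2*I)*(I + (-8 + I)) = (2*I)*(-8 + 2*I) = 2*I*(-8 + 2*I))
H = 88 (H = 11 + 77 = 88)
h(y) = -96 (h(y) = -8*(-2)*(-4 - 2) = -8*(-2)*(-6) = -2*48 = -96)
H*h(W) = 88*(-96) = -8448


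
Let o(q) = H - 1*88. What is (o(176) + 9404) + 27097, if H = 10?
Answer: 36423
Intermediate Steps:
o(q) = -78 (o(q) = 10 - 1*88 = 10 - 88 = -78)
(o(176) + 9404) + 27097 = (-78 + 9404) + 27097 = 9326 + 27097 = 36423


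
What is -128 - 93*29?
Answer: -2825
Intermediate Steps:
-128 - 93*29 = -128 - 2697 = -2825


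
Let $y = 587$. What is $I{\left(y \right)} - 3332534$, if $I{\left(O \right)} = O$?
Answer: $-3331947$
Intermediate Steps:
$I{\left(y \right)} - 3332534 = 587 - 3332534 = -3331947$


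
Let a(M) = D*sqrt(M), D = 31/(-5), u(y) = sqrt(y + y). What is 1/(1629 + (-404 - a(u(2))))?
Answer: 30625/37513703 - 155*sqrt(2)/37513703 ≈ 0.00081053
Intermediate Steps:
u(y) = sqrt(2)*sqrt(y) (u(y) = sqrt(2*y) = sqrt(2)*sqrt(y))
D = -31/5 (D = 31*(-1/5) = -31/5 ≈ -6.2000)
a(M) = -31*sqrt(M)/5
1/(1629 + (-404 - a(u(2)))) = 1/(1629 + (-404 - (-31)*sqrt(sqrt(2)*sqrt(2))/5)) = 1/(1629 + (-404 - (-31)*sqrt(2)/5)) = 1/(1629 + (-404 + 31*sqrt(2)/5)) = 1/(1225 + 31*sqrt(2)/5)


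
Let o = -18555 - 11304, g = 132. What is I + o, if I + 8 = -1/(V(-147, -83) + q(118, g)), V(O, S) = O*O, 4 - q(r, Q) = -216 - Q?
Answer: -655909188/21961 ≈ -29867.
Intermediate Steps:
q(r, Q) = 220 + Q (q(r, Q) = 4 - (-216 - Q) = 4 + (216 + Q) = 220 + Q)
V(O, S) = O**2
o = -29859
I = -175689/21961 (I = -8 - 1/((-147)**2 + (220 + 132)) = -8 - 1/(21609 + 352) = -8 - 1/21961 = -175689/21961 ≈ -8.0000)
I + o = -175689/21961 - 29859 = -655909188/21961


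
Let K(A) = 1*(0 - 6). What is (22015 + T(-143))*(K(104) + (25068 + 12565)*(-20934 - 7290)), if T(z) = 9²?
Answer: -23469350320608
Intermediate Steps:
T(z) = 81
K(A) = -6 (K(A) = 1*(-6) = -6)
(22015 + T(-143))*(K(104) + (25068 + 12565)*(-20934 - 7290)) = (22015 + 81)*(-6 + (25068 + 12565)*(-20934 - 7290)) = 22096*(-6 + 37633*(-28224)) = 22096*(-6 - 1062153792) = 22096*(-1062153798) = -23469350320608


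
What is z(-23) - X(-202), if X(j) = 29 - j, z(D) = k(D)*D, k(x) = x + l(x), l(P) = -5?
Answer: 413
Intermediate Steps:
k(x) = -5 + x (k(x) = x - 5 = -5 + x)
z(D) = D*(-5 + D) (z(D) = (-5 + D)*D = D*(-5 + D))
z(-23) - X(-202) = -23*(-5 - 23) - (29 - 1*(-202)) = -23*(-28) - (29 + 202) = 644 - 1*231 = 644 - 231 = 413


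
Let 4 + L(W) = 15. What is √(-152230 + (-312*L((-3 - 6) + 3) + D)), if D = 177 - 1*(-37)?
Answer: 6*I*√4318 ≈ 394.27*I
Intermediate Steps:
D = 214 (D = 177 + 37 = 214)
L(W) = 11 (L(W) = -4 + 15 = 11)
√(-152230 + (-312*L((-3 - 6) + 3) + D)) = √(-152230 + (-312*11 + 214)) = √(-152230 + (-3432 + 214)) = √(-152230 - 3218) = √(-155448) = 6*I*√4318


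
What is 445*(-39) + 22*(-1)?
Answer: -17377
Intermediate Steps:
445*(-39) + 22*(-1) = -17355 - 22 = -17377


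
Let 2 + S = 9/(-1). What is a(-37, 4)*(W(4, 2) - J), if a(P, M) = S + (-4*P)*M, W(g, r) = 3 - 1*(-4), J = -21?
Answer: 16268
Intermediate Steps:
W(g, r) = 7 (W(g, r) = 3 + 4 = 7)
S = -11 (S = -2 + 9/(-1) = -2 + 9*(-1) = -2 - 9 = -11)
a(P, M) = -11 - 4*M*P (a(P, M) = -11 + (-4*P)*M = -11 - 4*M*P)
a(-37, 4)*(W(4, 2) - J) = (-11 - 4*4*(-37))*(7 - 1*(-21)) = (-11 + 592)*(7 + 21) = 581*28 = 16268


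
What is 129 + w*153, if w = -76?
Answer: -11499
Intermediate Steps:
129 + w*153 = 129 - 76*153 = 129 - 11628 = -11499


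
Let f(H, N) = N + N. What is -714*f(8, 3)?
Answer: -4284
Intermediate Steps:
f(H, N) = 2*N
-714*f(8, 3) = -1428*3 = -714*6 = -4284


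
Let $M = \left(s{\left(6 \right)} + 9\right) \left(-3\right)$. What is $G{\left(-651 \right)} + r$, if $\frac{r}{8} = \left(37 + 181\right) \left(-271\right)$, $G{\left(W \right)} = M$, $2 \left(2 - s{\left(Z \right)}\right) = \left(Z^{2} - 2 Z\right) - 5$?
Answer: $- \frac{945257}{2} \approx -4.7263 \cdot 10^{5}$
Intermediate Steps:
$s{\left(Z \right)} = \frac{9}{2} + Z - \frac{Z^{2}}{2}$ ($s{\left(Z \right)} = 2 - \frac{\left(Z^{2} - 2 Z\right) - 5}{2} = 2 - \frac{-5 + Z^{2} - 2 Z}{2} = 2 + \left(\frac{5}{2} + Z - \frac{Z^{2}}{2}\right) = \frac{9}{2} + Z - \frac{Z^{2}}{2}$)
$M = - \frac{9}{2}$ ($M = \left(\left(\frac{9}{2} + 6 - \frac{6^{2}}{2}\right) + 9\right) \left(-3\right) = \left(\left(\frac{9}{2} + 6 - 18\right) + 9\right) \left(-3\right) = \left(- \frac{15}{2} + 9\right) \left(-3\right) = \frac{3}{2} \left(-3\right) = - \frac{9}{2} \approx -4.5$)
$G{\left(W \right)} = - \frac{9}{2}$
$r = -472624$ ($r = 8 \left(37 + 181\right) \left(-271\right) = 8 \cdot 218 \left(-271\right) = 8 \left(-59078\right) = -472624$)
$G{\left(-651 \right)} + r = - \frac{9}{2} - 472624 = - \frac{945257}{2}$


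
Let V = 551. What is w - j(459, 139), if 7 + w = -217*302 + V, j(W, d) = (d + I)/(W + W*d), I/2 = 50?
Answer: -4176257639/64260 ≈ -64990.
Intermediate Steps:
I = 100 (I = 2*50 = 100)
j(W, d) = (100 + d)/(W + W*d) (j(W, d) = (d + 100)/(W + W*d) = (100 + d)/(W + W*d))
w = -64990 (w = -7 + (-217*302 + 551) = -7 + (-65534 + 551) = -7 - 64983 = -64990)
w - j(459, 139) = -64990 - (100 + 139)/(459*(1 + 139)) = -64990 - 239/(459*140) = -64990 - 1*239/64260 = -64990 - 239/64260 = -4176257639/64260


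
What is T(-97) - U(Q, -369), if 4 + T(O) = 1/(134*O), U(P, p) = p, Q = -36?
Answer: 4744269/12998 ≈ 365.00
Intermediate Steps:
T(O) = -4 + 1/(134*O)
T(-97) - U(Q, -369) = (-4 + (1/134)/(-97)) - 1*(-369) = (-4 + (1/134)*(-1/97)) + 369 = (-4 - 1/12998) + 369 = -51993/12998 + 369 = 4744269/12998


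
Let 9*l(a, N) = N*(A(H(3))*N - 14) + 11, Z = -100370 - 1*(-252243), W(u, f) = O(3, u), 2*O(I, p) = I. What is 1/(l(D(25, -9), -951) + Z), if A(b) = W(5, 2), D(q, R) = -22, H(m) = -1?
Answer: 18/5473567 ≈ 3.2885e-6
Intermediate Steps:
O(I, p) = I/2
W(u, f) = 3/2 (W(u, f) = (½)*3 = 3/2)
A(b) = 3/2
Z = 151873 (Z = -100370 + 252243 = 151873)
l(a, N) = 11/9 + N*(-14 + 3*N/2)/9 (l(a, N) = (N*(3*N/2 - 14) + 11)/9 = (N*(-14 + 3*N/2) + 11)/9 = (11 + N*(-14 + 3*N/2))/9 = 11/9 + N*(-14 + 3*N/2)/9)
1/(l(D(25, -9), -951) + Z) = 1/((11/9 - 14/9*(-951) + (⅙)*(-951)²) + 151873) = 1/((11/9 + 4438/3 + (⅙)*904401) + 151873) = 1/((11/9 + 4438/3 + 301467/2) + 151873) = 1/(2739853/18 + 151873) = 1/(5473567/18) = 18/5473567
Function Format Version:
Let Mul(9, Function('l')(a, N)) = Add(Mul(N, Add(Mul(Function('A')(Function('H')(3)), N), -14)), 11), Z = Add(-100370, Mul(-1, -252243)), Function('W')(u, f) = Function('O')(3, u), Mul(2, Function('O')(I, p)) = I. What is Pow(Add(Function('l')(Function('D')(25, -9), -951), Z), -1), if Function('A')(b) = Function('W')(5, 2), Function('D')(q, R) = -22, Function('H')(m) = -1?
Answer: Rational(18, 5473567) ≈ 3.2885e-6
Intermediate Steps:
Function('O')(I, p) = Mul(Rational(1, 2), I)
Function('W')(u, f) = Rational(3, 2) (Function('W')(u, f) = Mul(Rational(1, 2), 3) = Rational(3, 2))
Function('A')(b) = Rational(3, 2)
Z = 151873 (Z = Add(-100370, 252243) = 151873)
Function('l')(a, N) = Add(Rational(11, 9), Mul(Rational(1, 9), N, Add(-14, Mul(Rational(3, 2), N)))) (Function('l')(a, N) = Mul(Rational(1, 9), Add(Mul(N, Add(Mul(Rational(3, 2), N), -14)), 11)) = Mul(Rational(1, 9), Add(Mul(N, Add(-14, Mul(Rational(3, 2), N))), 11)) = Mul(Rational(1, 9), Add(11, Mul(N, Add(-14, Mul(Rational(3, 2), N))))) = Add(Rational(11, 9), Mul(Rational(1, 9), N, Add(-14, Mul(Rational(3, 2), N)))))
Pow(Add(Function('l')(Function('D')(25, -9), -951), Z), -1) = Pow(Add(Add(Rational(11, 9), Mul(Rational(-14, 9), -951), Mul(Rational(1, 6), Pow(-951, 2))), 151873), -1) = Pow(Add(Add(Rational(11, 9), Rational(4438, 3), Mul(Rational(1, 6), 904401)), 151873), -1) = Pow(Add(Add(Rational(11, 9), Rational(4438, 3), Rational(301467, 2)), 151873), -1) = Pow(Add(Rational(2739853, 18), 151873), -1) = Pow(Rational(5473567, 18), -1) = Rational(18, 5473567)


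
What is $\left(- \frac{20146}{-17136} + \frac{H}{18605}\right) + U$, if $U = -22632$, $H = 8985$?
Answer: $- \frac{103069980481}{4554504} \approx -22630.0$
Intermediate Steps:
$\left(- \frac{20146}{-17136} + \frac{H}{18605}\right) + U = \left(- \frac{20146}{-17136} + \frac{8985}{18605}\right) - 22632 = \left(\left(-20146\right) \left(- \frac{1}{17136}\right) + 8985 \cdot \frac{1}{18605}\right) - 22632 = \left(\frac{1439}{1224} + \frac{1797}{3721}\right) - 22632 = \frac{7554047}{4554504} - 22632 = - \frac{103069980481}{4554504}$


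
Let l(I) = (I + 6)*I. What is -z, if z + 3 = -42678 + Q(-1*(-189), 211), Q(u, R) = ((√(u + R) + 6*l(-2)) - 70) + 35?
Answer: 42744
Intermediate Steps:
l(I) = I*(6 + I) (l(I) = (6 + I)*I = I*(6 + I))
Q(u, R) = -83 + √(R + u) (Q(u, R) = ((√(u + R) + 6*(-2*(6 - 2))) - 70) + 35 = ((√(R + u) + 6*(-2*4)) - 70) + 35 = ((√(R + u) + 6*(-8)) - 70) + 35 = ((√(R + u) - 48) - 70) + 35 = ((-48 + √(R + u)) - 70) + 35 = (-118 + √(R + u)) + 35 = -83 + √(R + u))
z = -42744 (z = -3 + (-42678 + (-83 + √(211 - 1*(-189)))) = -3 + (-42678 + (-83 + √(211 + 189))) = -3 + (-42678 + (-83 + √400)) = -3 + (-42678 + (-83 + 20)) = -3 + (-42678 - 63) = -3 - 42741 = -42744)
-z = -1*(-42744) = 42744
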